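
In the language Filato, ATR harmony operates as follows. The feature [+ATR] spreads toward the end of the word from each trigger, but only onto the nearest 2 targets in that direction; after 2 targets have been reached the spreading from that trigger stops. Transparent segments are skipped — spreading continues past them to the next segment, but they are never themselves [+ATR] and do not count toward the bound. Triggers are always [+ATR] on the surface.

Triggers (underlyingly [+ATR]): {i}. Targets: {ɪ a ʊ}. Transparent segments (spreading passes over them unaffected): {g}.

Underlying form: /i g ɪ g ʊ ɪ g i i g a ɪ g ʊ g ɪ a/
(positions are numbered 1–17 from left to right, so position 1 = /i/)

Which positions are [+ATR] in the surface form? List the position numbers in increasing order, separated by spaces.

1 3 5 8 9 11 12

From /i/ at 1 rightward: 2 /g/ transparent; 3 /ɪ/ → [+ATR]; 4 /g/ transparent; 5 /ʊ/ → [+ATR]; bound reached.
From /i/ at 8 rightward: 9 /i/ is itself a trigger — this domain ends here.
From /i/ at 9 rightward: 10 /g/ transparent; 11 /a/ → [+ATR]; 12 /ɪ/ → [+ATR]; bound reached.
Targets with no active source: positions 6 14 16 17 stay [-ATR].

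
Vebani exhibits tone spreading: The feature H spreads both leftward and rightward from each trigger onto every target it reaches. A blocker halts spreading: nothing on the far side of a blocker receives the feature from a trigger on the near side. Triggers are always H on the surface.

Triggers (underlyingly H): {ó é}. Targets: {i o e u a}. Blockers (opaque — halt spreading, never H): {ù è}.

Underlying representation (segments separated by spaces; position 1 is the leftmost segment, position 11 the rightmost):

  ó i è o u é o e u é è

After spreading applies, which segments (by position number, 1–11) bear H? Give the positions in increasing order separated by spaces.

1 2 4 5 6 7 8 9 10

From /ó/ at 1 rightward: 2 /i/ → H; 3 /è/ blocks.
From /ó/ at 1 leftward: word edge.
From /é/ at 6 rightward: 7 /o/ → H; 8 /e/ → H; 9 /u/ → H; 10 /é/ is itself a trigger — this domain ends here.
From /é/ at 6 leftward: 5 /u/ → H; 4 /o/ → H; 3 /è/ blocks.
From /é/ at 10 rightward: 11 /è/ blocks.
From /é/ at 10 leftward: 9 /u/ → H; 8 /e/ → H; 7 /o/ → H; 6 /é/ is itself a trigger — this domain ends here.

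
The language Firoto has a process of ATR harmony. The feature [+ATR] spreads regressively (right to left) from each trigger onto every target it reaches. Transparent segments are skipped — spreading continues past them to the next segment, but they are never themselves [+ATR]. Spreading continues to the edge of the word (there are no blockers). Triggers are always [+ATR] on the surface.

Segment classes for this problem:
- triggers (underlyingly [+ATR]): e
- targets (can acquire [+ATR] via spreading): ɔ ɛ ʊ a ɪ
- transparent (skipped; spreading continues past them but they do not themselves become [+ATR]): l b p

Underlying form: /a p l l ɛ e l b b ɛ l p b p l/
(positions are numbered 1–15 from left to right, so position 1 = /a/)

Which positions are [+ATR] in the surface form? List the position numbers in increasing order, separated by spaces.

1 5 6

From /e/ at 6 leftward: 5 /ɛ/ → [+ATR]; 4 /l/ transparent; 3 /l/ transparent; 2 /p/ transparent; 1 /a/ → [+ATR]; word edge.
Target with no active source: position 10 stays [-ATR].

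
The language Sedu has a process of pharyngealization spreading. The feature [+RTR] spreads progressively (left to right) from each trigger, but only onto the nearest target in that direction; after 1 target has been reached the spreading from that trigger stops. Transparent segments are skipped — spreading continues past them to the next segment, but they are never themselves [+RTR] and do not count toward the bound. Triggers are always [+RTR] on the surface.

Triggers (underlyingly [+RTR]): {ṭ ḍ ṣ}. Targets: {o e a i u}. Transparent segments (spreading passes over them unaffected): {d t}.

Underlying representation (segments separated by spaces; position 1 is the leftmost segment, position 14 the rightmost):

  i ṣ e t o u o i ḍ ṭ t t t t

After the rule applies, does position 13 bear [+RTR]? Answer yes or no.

From /ṣ/ at 2 rightward: 3 /e/ → [+RTR]; bound reached.
From /ḍ/ at 9 rightward: 10 /ṭ/ is itself a trigger — this domain ends here.
From /ṭ/ at 10 rightward: 11 /t/ transparent; 12 /t/ transparent; 13 /t/ transparent; 14 /t/ transparent; word edge.
Targets with no active source: positions 1 5 6 7 8 stay [-emphatic].
[+RTR] positions on the surface: 2 3 9 10.

no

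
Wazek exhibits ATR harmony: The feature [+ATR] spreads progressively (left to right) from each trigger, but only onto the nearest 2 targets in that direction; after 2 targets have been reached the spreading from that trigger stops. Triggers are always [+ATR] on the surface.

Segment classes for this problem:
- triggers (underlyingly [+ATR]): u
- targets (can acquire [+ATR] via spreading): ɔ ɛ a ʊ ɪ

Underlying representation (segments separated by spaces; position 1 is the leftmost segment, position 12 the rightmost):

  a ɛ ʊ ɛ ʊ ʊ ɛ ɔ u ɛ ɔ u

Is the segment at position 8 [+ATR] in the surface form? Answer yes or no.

From /u/ at 9 rightward: 10 /ɛ/ → [+ATR]; 11 /ɔ/ → [+ATR]; bound reached.
From /u/ at 12 rightward: word edge.
Targets with no active source: positions 1 2 3 4 5 6 7 8 stay [-ATR].
[+ATR] positions on the surface: 9 10 11 12.

no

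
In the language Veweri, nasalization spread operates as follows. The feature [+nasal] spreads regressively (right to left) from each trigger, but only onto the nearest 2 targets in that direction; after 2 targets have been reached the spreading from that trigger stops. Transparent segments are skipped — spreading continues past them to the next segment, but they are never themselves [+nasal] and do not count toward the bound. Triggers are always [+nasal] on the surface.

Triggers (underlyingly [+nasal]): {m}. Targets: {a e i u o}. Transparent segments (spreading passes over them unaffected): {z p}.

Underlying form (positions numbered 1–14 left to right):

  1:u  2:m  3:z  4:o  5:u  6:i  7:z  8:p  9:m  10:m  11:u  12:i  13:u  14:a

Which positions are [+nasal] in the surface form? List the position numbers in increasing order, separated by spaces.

1 2 5 6 9 10

From /m/ at 2 leftward: 1 /u/ → [+nasal]; word edge.
From /m/ at 9 leftward: 8 /p/ transparent; 7 /z/ transparent; 6 /i/ → [+nasal]; 5 /u/ → [+nasal]; bound reached.
From /m/ at 10 leftward: 9 /m/ is itself a trigger — this domain ends here.
Targets with no active source: positions 4 11 12 13 14 stay [-nasal].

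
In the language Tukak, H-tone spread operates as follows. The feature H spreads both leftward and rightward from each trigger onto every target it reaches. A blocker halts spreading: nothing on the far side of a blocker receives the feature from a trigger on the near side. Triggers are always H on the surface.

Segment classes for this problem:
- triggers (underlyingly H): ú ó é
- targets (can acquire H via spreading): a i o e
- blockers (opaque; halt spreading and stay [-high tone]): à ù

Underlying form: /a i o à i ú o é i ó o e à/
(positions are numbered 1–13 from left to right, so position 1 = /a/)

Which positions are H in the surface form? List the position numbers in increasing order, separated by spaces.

5 6 7 8 9 10 11 12

From /ú/ at 6 rightward: 7 /o/ → H; 8 /é/ is itself a trigger — this domain ends here.
From /ú/ at 6 leftward: 5 /i/ → H; 4 /à/ blocks.
From /é/ at 8 rightward: 9 /i/ → H; 10 /ó/ is itself a trigger — this domain ends here.
From /é/ at 8 leftward: 7 /o/ → H; 6 /ú/ is itself a trigger — this domain ends here.
From /ó/ at 10 rightward: 11 /o/ → H; 12 /e/ → H; 13 /à/ blocks.
From /ó/ at 10 leftward: 9 /i/ → H; 8 /é/ is itself a trigger — this domain ends here.
Targets with no active source: positions 1 2 3 stay [-high tone].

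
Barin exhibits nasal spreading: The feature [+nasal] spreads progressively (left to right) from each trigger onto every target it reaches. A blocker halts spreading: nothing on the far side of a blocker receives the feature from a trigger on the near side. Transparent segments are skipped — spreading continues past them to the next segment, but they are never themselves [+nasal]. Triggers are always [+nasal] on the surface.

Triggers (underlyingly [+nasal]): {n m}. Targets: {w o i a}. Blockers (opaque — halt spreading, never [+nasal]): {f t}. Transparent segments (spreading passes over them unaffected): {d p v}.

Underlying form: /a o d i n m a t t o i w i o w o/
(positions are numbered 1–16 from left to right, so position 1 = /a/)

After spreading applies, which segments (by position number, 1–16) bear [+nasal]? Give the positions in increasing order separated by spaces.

From /n/ at 5 rightward: 6 /m/ is itself a trigger — this domain ends here.
From /m/ at 6 rightward: 7 /a/ → [+nasal]; 8 /t/ blocks.
Targets with no active source: positions 1 2 4 10 11 12 13 14 15 16 stay [-nasal].

5 6 7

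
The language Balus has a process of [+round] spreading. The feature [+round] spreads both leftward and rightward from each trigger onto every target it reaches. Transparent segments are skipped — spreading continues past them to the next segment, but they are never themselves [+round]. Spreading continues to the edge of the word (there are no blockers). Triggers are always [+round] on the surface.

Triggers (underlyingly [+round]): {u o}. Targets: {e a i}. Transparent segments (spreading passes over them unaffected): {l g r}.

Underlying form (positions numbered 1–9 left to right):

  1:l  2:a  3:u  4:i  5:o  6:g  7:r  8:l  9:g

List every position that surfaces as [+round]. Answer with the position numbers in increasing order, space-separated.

From /u/ at 3 rightward: 4 /i/ → [+round]; 5 /o/ is itself a trigger — this domain ends here.
From /u/ at 3 leftward: 2 /a/ → [+round]; 1 /l/ transparent; word edge.
From /o/ at 5 rightward: 6 /g/ transparent; 7 /r/ transparent; 8 /l/ transparent; 9 /g/ transparent; word edge.
From /o/ at 5 leftward: 4 /i/ → [+round]; 3 /u/ is itself a trigger — this domain ends here.

2 3 4 5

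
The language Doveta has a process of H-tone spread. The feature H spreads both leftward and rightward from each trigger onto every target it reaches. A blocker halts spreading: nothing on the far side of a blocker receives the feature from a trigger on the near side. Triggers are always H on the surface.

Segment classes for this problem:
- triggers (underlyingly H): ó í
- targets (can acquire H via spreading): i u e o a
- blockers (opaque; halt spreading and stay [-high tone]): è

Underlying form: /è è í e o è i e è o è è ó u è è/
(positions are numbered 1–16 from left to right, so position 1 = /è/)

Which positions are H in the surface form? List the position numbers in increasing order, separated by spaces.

3 4 5 13 14

From /í/ at 3 rightward: 4 /e/ → H; 5 /o/ → H; 6 /è/ blocks.
From /í/ at 3 leftward: 2 /è/ blocks.
From /ó/ at 13 rightward: 14 /u/ → H; 15 /è/ blocks.
From /ó/ at 13 leftward: 12 /è/ blocks.
Targets with no active source: positions 7 8 10 stay [-high tone].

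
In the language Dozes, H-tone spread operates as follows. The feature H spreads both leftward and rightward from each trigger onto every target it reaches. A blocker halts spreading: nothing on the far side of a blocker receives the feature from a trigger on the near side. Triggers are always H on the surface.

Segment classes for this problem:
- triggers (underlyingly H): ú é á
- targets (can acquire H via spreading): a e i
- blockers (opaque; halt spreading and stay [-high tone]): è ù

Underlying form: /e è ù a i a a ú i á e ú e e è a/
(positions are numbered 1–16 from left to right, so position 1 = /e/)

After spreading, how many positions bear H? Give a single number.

From /ú/ at 8 rightward: 9 /i/ → H; 10 /á/ is itself a trigger — this domain ends here.
From /ú/ at 8 leftward: 7 /a/ → H; 6 /a/ → H; 5 /i/ → H; 4 /a/ → H; 3 /ù/ blocks.
From /á/ at 10 rightward: 11 /e/ → H; 12 /ú/ is itself a trigger — this domain ends here.
From /á/ at 10 leftward: 9 /i/ → H; 8 /ú/ is itself a trigger — this domain ends here.
From /ú/ at 12 rightward: 13 /e/ → H; 14 /e/ → H; 15 /è/ blocks.
From /ú/ at 12 leftward: 11 /e/ → H; 10 /á/ is itself a trigger — this domain ends here.
Targets with no active source: positions 1 16 stay [-high tone].
H positions on the surface: 4 5 6 7 8 9 10 11 12 13 14.

11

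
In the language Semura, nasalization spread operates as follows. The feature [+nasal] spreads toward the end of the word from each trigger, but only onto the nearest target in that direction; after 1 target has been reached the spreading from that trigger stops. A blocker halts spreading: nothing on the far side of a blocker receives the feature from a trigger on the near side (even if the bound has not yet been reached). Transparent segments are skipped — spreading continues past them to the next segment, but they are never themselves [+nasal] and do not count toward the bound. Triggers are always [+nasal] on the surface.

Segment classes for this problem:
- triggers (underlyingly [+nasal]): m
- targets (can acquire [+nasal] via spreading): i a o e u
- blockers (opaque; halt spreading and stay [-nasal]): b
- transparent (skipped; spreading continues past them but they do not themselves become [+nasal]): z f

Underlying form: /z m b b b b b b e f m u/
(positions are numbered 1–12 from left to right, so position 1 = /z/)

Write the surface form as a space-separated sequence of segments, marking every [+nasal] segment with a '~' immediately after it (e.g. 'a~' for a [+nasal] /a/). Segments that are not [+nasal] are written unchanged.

z m~ b b b b b b e f m~ u~

From /m/ at 2 rightward: 3 /b/ blocks.
From /m/ at 11 rightward: 12 /u/ → [+nasal]; bound reached.
Target with no active source: position 9 stays [-nasal].
[+nasal] positions on the surface: 2 11 12.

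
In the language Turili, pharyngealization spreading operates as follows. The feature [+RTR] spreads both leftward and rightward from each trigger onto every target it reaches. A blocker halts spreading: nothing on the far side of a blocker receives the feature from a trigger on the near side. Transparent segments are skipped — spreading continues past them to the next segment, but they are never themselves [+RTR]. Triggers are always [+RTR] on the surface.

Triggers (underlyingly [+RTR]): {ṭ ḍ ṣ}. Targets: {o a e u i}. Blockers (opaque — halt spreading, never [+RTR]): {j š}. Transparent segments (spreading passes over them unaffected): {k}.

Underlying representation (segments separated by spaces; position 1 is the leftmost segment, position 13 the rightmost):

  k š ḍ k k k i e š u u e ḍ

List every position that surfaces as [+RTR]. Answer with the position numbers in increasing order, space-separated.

From /ḍ/ at 3 rightward: 4 /k/ transparent; 5 /k/ transparent; 6 /k/ transparent; 7 /i/ → [+RTR]; 8 /e/ → [+RTR]; 9 /š/ blocks.
From /ḍ/ at 3 leftward: 2 /š/ blocks.
From /ḍ/ at 13 rightward: word edge.
From /ḍ/ at 13 leftward: 12 /e/ → [+RTR]; 11 /u/ → [+RTR]; 10 /u/ → [+RTR]; 9 /š/ blocks.

3 7 8 10 11 12 13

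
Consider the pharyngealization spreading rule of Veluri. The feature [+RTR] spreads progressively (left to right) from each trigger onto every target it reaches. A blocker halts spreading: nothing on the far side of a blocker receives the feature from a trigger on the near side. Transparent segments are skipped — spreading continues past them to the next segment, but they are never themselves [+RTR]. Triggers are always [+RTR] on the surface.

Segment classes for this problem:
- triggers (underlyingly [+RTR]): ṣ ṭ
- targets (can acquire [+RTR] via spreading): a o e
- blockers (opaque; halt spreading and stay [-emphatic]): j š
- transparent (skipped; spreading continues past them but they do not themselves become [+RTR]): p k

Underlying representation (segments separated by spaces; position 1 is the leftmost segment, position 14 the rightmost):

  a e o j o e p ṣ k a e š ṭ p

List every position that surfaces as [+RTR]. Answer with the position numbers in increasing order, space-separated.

8 10 11 13

From /ṣ/ at 8 rightward: 9 /k/ transparent; 10 /a/ → [+RTR]; 11 /e/ → [+RTR]; 12 /š/ blocks.
From /ṭ/ at 13 rightward: 14 /p/ transparent; word edge.
Targets with no active source: positions 1 2 3 5 6 stay [-emphatic].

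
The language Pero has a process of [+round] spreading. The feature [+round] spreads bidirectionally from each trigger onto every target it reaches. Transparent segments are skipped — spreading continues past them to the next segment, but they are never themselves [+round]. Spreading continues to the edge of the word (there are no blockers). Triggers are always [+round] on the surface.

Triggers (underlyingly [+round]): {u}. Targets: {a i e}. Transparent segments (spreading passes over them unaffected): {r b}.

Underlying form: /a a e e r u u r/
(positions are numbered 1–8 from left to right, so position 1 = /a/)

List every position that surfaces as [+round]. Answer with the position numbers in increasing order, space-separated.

From /u/ at 6 rightward: 7 /u/ is itself a trigger — this domain ends here.
From /u/ at 6 leftward: 5 /r/ transparent; 4 /e/ → [+round]; 3 /e/ → [+round]; 2 /a/ → [+round]; 1 /a/ → [+round]; word edge.
From /u/ at 7 rightward: 8 /r/ transparent; word edge.
From /u/ at 7 leftward: 6 /u/ is itself a trigger — this domain ends here.

1 2 3 4 6 7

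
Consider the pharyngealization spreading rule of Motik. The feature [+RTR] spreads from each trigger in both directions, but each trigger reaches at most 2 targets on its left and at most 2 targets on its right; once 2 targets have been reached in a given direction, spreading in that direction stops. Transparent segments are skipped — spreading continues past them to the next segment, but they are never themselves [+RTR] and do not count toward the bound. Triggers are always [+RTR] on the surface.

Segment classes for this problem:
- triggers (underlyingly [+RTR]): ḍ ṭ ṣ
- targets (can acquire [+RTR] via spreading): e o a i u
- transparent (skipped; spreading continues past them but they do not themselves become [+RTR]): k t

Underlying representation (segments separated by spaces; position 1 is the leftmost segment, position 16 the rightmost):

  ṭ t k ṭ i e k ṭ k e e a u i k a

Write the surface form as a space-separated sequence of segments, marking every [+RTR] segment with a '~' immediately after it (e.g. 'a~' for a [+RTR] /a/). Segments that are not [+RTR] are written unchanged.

ṭ~ t k ṭ~ i~ e~ k ṭ~ k e~ e~ a u i k a

From /ṭ/ at 1 rightward: 2 /t/ transparent; 3 /k/ transparent; 4 /ṭ/ is itself a trigger — this domain ends here.
From /ṭ/ at 1 leftward: word edge.
From /ṭ/ at 4 rightward: 5 /i/ → [+RTR]; 6 /e/ → [+RTR]; bound reached.
From /ṭ/ at 4 leftward: 3 /k/ transparent; 2 /t/ transparent; 1 /ṭ/ is itself a trigger — this domain ends here.
From /ṭ/ at 8 rightward: 9 /k/ transparent; 10 /e/ → [+RTR]; 11 /e/ → [+RTR]; bound reached.
From /ṭ/ at 8 leftward: 7 /k/ transparent; 6 /e/ → [+RTR]; 5 /i/ → [+RTR]; bound reached.
Targets with no active source: positions 12 13 14 16 stay [-emphatic].
[+RTR] positions on the surface: 1 4 5 6 8 10 11.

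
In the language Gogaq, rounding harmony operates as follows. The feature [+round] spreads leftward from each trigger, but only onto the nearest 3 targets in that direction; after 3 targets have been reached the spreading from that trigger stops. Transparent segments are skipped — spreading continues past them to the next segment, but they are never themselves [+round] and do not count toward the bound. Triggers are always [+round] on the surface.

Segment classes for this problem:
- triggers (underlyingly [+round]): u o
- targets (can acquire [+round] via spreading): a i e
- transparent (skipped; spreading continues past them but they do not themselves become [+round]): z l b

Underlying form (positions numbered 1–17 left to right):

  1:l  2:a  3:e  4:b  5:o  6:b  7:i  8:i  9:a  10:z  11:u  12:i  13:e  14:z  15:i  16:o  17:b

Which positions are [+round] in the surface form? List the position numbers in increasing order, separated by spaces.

From /o/ at 5 leftward: 4 /b/ transparent; 3 /e/ → [+round]; 2 /a/ → [+round]; 1 /l/ transparent; word edge.
From /u/ at 11 leftward: 10 /z/ transparent; 9 /a/ → [+round]; 8 /i/ → [+round]; 7 /i/ → [+round]; bound reached.
From /o/ at 16 leftward: 15 /i/ → [+round]; 14 /z/ transparent; 13 /e/ → [+round]; 12 /i/ → [+round]; bound reached.

2 3 5 7 8 9 11 12 13 15 16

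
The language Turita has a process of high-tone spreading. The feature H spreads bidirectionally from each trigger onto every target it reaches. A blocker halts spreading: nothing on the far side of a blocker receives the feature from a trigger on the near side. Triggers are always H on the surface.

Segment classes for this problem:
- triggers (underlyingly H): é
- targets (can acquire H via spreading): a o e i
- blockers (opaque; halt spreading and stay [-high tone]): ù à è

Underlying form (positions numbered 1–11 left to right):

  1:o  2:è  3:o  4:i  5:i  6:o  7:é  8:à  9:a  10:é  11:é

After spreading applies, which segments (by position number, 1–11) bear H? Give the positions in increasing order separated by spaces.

From /é/ at 7 rightward: 8 /à/ blocks.
From /é/ at 7 leftward: 6 /o/ → H; 5 /i/ → H; 4 /i/ → H; 3 /o/ → H; 2 /è/ blocks.
From /é/ at 10 rightward: 11 /é/ is itself a trigger — this domain ends here.
From /é/ at 10 leftward: 9 /a/ → H; 8 /à/ blocks.
From /é/ at 11 rightward: word edge.
From /é/ at 11 leftward: 10 /é/ is itself a trigger — this domain ends here.
Target with no active source: position 1 stays [-high tone].

3 4 5 6 7 9 10 11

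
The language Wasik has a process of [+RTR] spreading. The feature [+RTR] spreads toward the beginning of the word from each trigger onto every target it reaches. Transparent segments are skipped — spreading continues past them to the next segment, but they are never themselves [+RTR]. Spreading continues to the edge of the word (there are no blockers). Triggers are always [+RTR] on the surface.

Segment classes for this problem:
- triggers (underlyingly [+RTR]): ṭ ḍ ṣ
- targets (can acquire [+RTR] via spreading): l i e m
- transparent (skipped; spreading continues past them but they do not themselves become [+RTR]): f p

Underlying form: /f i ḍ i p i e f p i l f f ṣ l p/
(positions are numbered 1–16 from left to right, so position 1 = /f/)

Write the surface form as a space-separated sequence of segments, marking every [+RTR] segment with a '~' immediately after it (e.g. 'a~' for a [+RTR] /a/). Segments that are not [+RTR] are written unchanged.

f i~ ḍ~ i~ p i~ e~ f p i~ l~ f f ṣ~ l p

From /ḍ/ at 3 leftward: 2 /i/ → [+RTR]; 1 /f/ transparent; word edge.
From /ṣ/ at 14 leftward: 13 /f/ transparent; 12 /f/ transparent; 11 /l/ → [+RTR]; 10 /i/ → [+RTR]; 9 /p/ transparent; 8 /f/ transparent; 7 /e/ → [+RTR]; 6 /i/ → [+RTR]; 5 /p/ transparent; 4 /i/ → [+RTR]; 3 /ḍ/ is itself a trigger — this domain ends here.
Target with no active source: position 15 stays [-emphatic].
[+RTR] positions on the surface: 2 3 4 6 7 10 11 14.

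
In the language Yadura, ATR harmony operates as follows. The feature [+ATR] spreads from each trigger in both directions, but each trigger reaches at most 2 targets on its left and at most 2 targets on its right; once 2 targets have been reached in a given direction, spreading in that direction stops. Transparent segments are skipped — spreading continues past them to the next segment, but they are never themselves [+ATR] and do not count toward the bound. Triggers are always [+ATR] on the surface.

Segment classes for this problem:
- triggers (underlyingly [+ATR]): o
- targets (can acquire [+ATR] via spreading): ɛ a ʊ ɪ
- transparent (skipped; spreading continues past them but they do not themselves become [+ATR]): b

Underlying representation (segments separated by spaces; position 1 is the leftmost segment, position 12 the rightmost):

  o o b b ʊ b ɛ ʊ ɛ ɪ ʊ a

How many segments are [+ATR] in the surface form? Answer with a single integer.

From /o/ at 1 rightward: 2 /o/ is itself a trigger — this domain ends here.
From /o/ at 1 leftward: word edge.
From /o/ at 2 rightward: 3 /b/ transparent; 4 /b/ transparent; 5 /ʊ/ → [+ATR]; 6 /b/ transparent; 7 /ɛ/ → [+ATR]; bound reached.
From /o/ at 2 leftward: 1 /o/ is itself a trigger — this domain ends here.
Targets with no active source: positions 8 9 10 11 12 stay [-ATR].
[+ATR] positions on the surface: 1 2 5 7.

4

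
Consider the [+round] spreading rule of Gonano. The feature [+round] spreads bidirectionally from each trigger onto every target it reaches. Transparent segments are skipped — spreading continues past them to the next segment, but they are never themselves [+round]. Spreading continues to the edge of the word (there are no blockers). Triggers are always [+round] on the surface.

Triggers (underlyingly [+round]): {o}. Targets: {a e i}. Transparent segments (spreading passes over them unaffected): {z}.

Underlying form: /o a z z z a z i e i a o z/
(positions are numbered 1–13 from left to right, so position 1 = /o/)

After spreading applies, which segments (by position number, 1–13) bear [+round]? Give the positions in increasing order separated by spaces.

1 2 6 8 9 10 11 12

From /o/ at 1 rightward: 2 /a/ → [+round]; 3 /z/ transparent; 4 /z/ transparent; 5 /z/ transparent; 6 /a/ → [+round]; 7 /z/ transparent; 8 /i/ → [+round]; 9 /e/ → [+round]; 10 /i/ → [+round]; 11 /a/ → [+round]; 12 /o/ is itself a trigger — this domain ends here.
From /o/ at 1 leftward: word edge.
From /o/ at 12 rightward: 13 /z/ transparent; word edge.
From /o/ at 12 leftward: 11 /a/ → [+round]; 10 /i/ → [+round]; 9 /e/ → [+round]; 8 /i/ → [+round]; 7 /z/ transparent; 6 /a/ → [+round]; 5 /z/ transparent; 4 /z/ transparent; 3 /z/ transparent; 2 /a/ → [+round]; 1 /o/ is itself a trigger — this domain ends here.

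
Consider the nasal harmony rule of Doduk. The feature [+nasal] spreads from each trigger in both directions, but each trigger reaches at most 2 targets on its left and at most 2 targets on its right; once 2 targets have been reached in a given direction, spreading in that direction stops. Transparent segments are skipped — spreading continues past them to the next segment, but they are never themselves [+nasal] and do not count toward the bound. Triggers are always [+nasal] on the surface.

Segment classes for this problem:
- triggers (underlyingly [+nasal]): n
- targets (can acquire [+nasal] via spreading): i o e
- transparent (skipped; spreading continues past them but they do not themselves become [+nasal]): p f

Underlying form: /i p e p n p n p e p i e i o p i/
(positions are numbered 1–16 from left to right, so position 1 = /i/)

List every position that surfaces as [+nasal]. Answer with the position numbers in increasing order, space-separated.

From /n/ at 5 rightward: 6 /p/ transparent; 7 /n/ is itself a trigger — this domain ends here.
From /n/ at 5 leftward: 4 /p/ transparent; 3 /e/ → [+nasal]; 2 /p/ transparent; 1 /i/ → [+nasal]; bound reached.
From /n/ at 7 rightward: 8 /p/ transparent; 9 /e/ → [+nasal]; 10 /p/ transparent; 11 /i/ → [+nasal]; bound reached.
From /n/ at 7 leftward: 6 /p/ transparent; 5 /n/ is itself a trigger — this domain ends here.
Targets with no active source: positions 12 13 14 16 stay [-nasal].

1 3 5 7 9 11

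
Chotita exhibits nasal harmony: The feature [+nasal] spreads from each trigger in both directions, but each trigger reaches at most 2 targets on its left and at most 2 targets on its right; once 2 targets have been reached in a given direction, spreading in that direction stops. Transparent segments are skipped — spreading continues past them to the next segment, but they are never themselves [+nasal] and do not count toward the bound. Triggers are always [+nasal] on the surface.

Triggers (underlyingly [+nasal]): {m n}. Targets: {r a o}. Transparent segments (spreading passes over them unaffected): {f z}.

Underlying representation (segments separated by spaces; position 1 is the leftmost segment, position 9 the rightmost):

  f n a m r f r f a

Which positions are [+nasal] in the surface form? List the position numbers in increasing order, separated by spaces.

From /n/ at 2 rightward: 3 /a/ → [+nasal]; 4 /m/ is itself a trigger — this domain ends here.
From /n/ at 2 leftward: 1 /f/ transparent; word edge.
From /m/ at 4 rightward: 5 /r/ → [+nasal]; 6 /f/ transparent; 7 /r/ → [+nasal]; bound reached.
From /m/ at 4 leftward: 3 /a/ → [+nasal]; 2 /n/ is itself a trigger — this domain ends here.
Target with no active source: position 9 stays [-nasal].

2 3 4 5 7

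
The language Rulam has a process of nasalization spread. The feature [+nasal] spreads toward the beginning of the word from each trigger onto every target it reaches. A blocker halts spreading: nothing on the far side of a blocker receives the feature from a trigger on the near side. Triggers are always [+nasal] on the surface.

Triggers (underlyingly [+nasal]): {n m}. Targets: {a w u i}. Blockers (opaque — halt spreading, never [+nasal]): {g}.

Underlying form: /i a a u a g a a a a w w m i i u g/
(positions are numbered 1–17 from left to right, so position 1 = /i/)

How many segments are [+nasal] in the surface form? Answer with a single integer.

7

From /m/ at 13 leftward: 12 /w/ → [+nasal]; 11 /w/ → [+nasal]; 10 /a/ → [+nasal]; 9 /a/ → [+nasal]; 8 /a/ → [+nasal]; 7 /a/ → [+nasal]; 6 /g/ blocks.
Targets with no active source: positions 1 2 3 4 5 14 15 16 stay [-nasal].
[+nasal] positions on the surface: 7 8 9 10 11 12 13.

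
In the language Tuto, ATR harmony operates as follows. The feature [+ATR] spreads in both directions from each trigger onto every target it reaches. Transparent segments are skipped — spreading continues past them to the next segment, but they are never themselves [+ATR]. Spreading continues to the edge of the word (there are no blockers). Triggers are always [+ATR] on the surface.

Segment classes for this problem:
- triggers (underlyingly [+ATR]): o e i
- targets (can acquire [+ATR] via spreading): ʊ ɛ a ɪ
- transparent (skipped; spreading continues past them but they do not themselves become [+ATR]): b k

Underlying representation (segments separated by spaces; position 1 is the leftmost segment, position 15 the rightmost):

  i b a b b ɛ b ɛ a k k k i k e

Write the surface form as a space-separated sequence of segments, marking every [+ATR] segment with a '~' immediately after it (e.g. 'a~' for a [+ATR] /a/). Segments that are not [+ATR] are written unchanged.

From /i/ at 1 rightward: 2 /b/ transparent; 3 /a/ → [+ATR]; 4 /b/ transparent; 5 /b/ transparent; 6 /ɛ/ → [+ATR]; 7 /b/ transparent; 8 /ɛ/ → [+ATR]; 9 /a/ → [+ATR]; 10 /k/ transparent; 11 /k/ transparent; 12 /k/ transparent; 13 /i/ is itself a trigger — this domain ends here.
From /i/ at 1 leftward: word edge.
From /i/ at 13 rightward: 14 /k/ transparent; 15 /e/ is itself a trigger — this domain ends here.
From /i/ at 13 leftward: 12 /k/ transparent; 11 /k/ transparent; 10 /k/ transparent; 9 /a/ → [+ATR]; 8 /ɛ/ → [+ATR]; 7 /b/ transparent; 6 /ɛ/ → [+ATR]; 5 /b/ transparent; 4 /b/ transparent; 3 /a/ → [+ATR]; 2 /b/ transparent; 1 /i/ is itself a trigger — this domain ends here.
From /e/ at 15 rightward: word edge.
From /e/ at 15 leftward: 14 /k/ transparent; 13 /i/ is itself a trigger — this domain ends here.
[+ATR] positions on the surface: 1 3 6 8 9 13 15.

i~ b a~ b b ɛ~ b ɛ~ a~ k k k i~ k e~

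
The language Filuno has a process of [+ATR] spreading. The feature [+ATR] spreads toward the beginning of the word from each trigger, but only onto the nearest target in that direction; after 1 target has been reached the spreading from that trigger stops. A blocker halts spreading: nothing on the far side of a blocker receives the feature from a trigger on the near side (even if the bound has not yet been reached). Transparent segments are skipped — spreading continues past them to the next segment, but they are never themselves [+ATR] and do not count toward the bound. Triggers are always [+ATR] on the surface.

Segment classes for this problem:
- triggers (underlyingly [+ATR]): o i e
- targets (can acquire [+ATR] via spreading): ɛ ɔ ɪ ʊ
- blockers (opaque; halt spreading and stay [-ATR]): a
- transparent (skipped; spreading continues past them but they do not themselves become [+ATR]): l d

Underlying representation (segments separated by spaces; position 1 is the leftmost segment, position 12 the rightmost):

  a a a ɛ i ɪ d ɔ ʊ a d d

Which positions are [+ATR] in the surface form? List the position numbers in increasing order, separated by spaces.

4 5

From /i/ at 5 leftward: 4 /ɛ/ → [+ATR]; bound reached.
Targets with no active source: positions 6 8 9 stay [-ATR].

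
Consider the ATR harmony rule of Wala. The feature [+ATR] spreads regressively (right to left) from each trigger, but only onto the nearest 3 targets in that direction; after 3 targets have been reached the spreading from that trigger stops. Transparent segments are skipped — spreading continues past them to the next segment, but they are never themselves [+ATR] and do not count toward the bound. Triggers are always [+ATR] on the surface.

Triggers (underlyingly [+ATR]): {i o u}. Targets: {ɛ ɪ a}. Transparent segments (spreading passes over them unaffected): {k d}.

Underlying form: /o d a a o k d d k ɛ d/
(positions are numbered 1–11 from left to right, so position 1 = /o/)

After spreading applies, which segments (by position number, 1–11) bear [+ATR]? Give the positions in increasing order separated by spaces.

1 3 4 5

From /o/ at 1 leftward: word edge.
From /o/ at 5 leftward: 4 /a/ → [+ATR]; 3 /a/ → [+ATR]; 2 /d/ transparent; 1 /o/ is itself a trigger — this domain ends here.
Target with no active source: position 10 stays [-ATR].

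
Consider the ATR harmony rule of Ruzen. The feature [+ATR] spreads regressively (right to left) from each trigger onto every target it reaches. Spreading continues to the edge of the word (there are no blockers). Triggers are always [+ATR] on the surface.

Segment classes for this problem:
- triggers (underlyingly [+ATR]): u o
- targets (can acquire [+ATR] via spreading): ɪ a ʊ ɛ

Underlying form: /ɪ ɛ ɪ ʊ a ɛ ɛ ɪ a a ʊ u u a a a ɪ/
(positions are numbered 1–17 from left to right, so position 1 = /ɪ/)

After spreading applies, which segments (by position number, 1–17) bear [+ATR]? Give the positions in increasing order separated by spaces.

1 2 3 4 5 6 7 8 9 10 11 12 13

From /u/ at 12 leftward: 11 /ʊ/ → [+ATR]; 10 /a/ → [+ATR]; 9 /a/ → [+ATR]; 8 /ɪ/ → [+ATR]; 7 /ɛ/ → [+ATR]; 6 /ɛ/ → [+ATR]; 5 /a/ → [+ATR]; 4 /ʊ/ → [+ATR]; 3 /ɪ/ → [+ATR]; 2 /ɛ/ → [+ATR]; 1 /ɪ/ → [+ATR]; word edge.
From /u/ at 13 leftward: 12 /u/ is itself a trigger — this domain ends here.
Targets with no active source: positions 14 15 16 17 stay [-ATR].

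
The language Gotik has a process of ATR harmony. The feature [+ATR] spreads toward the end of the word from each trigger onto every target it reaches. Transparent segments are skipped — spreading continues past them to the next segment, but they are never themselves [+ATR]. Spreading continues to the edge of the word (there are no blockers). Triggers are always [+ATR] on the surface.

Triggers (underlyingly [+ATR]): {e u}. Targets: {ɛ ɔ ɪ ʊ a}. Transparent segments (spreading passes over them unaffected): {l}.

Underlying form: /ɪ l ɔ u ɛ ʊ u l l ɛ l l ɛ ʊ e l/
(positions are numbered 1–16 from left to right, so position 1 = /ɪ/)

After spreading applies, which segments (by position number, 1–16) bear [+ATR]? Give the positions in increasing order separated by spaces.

From /u/ at 4 rightward: 5 /ɛ/ → [+ATR]; 6 /ʊ/ → [+ATR]; 7 /u/ is itself a trigger — this domain ends here.
From /u/ at 7 rightward: 8 /l/ transparent; 9 /l/ transparent; 10 /ɛ/ → [+ATR]; 11 /l/ transparent; 12 /l/ transparent; 13 /ɛ/ → [+ATR]; 14 /ʊ/ → [+ATR]; 15 /e/ is itself a trigger — this domain ends here.
From /e/ at 15 rightward: 16 /l/ transparent; word edge.
Targets with no active source: positions 1 3 stay [-ATR].

4 5 6 7 10 13 14 15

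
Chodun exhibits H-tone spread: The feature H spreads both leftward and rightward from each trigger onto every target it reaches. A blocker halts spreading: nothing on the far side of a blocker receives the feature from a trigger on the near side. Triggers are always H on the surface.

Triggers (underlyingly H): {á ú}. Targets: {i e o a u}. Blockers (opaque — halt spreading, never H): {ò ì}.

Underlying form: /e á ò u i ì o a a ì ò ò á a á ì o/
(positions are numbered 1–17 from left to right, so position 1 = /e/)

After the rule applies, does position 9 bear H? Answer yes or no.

no

From /á/ at 2 rightward: 3 /ò/ blocks.
From /á/ at 2 leftward: 1 /e/ → H; word edge.
From /á/ at 13 rightward: 14 /a/ → H; 15 /á/ is itself a trigger — this domain ends here.
From /á/ at 13 leftward: 12 /ò/ blocks.
From /á/ at 15 rightward: 16 /ì/ blocks.
From /á/ at 15 leftward: 14 /a/ → H; 13 /á/ is itself a trigger — this domain ends here.
Targets with no active source: positions 4 5 7 8 9 17 stay [-high tone].
H positions on the surface: 1 2 13 14 15.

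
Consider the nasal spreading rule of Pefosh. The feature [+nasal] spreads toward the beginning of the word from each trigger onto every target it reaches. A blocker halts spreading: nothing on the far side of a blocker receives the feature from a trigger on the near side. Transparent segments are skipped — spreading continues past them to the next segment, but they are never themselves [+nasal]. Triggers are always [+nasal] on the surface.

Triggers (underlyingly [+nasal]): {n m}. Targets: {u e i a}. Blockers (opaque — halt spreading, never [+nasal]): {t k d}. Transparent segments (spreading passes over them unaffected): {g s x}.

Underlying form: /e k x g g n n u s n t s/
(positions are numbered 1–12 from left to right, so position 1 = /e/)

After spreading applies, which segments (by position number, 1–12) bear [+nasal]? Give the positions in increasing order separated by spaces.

From /n/ at 6 leftward: 5 /g/ transparent; 4 /g/ transparent; 3 /x/ transparent; 2 /k/ blocks.
From /n/ at 7 leftward: 6 /n/ is itself a trigger — this domain ends here.
From /n/ at 10 leftward: 9 /s/ transparent; 8 /u/ → [+nasal]; 7 /n/ is itself a trigger — this domain ends here.
Target with no active source: position 1 stays [-nasal].

6 7 8 10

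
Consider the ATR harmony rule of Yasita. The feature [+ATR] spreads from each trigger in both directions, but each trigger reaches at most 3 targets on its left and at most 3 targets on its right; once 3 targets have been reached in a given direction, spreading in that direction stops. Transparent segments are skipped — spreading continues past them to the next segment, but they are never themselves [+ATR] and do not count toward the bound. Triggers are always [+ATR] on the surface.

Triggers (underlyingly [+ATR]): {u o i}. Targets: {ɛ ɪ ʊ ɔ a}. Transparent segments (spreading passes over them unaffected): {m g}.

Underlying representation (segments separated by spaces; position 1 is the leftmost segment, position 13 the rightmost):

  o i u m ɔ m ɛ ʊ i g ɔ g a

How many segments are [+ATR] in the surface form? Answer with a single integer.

9

From /o/ at 1 rightward: 2 /i/ is itself a trigger — this domain ends here.
From /o/ at 1 leftward: word edge.
From /i/ at 2 rightward: 3 /u/ is itself a trigger — this domain ends here.
From /i/ at 2 leftward: 1 /o/ is itself a trigger — this domain ends here.
From /u/ at 3 rightward: 4 /m/ transparent; 5 /ɔ/ → [+ATR]; 6 /m/ transparent; 7 /ɛ/ → [+ATR]; 8 /ʊ/ → [+ATR]; bound reached.
From /u/ at 3 leftward: 2 /i/ is itself a trigger — this domain ends here.
From /i/ at 9 rightward: 10 /g/ transparent; 11 /ɔ/ → [+ATR]; 12 /g/ transparent; 13 /a/ → [+ATR]; word edge.
From /i/ at 9 leftward: 8 /ʊ/ → [+ATR]; 7 /ɛ/ → [+ATR]; 6 /m/ transparent; 5 /ɔ/ → [+ATR]; bound reached.
[+ATR] positions on the surface: 1 2 3 5 7 8 9 11 13.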